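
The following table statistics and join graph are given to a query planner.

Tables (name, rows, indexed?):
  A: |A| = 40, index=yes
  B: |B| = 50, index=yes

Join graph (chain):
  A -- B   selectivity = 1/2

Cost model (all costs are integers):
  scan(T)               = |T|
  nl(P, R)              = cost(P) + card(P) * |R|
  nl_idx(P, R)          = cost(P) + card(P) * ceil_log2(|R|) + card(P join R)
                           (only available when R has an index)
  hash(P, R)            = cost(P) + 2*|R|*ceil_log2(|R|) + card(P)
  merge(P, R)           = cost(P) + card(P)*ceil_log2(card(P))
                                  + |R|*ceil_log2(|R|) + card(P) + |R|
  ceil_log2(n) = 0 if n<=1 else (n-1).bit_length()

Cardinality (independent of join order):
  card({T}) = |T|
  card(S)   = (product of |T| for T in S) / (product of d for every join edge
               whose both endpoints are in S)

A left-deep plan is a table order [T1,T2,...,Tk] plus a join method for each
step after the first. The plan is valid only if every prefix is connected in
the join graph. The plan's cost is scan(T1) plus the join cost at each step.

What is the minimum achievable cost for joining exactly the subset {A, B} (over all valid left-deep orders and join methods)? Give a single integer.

580

Selinger DP over subsets of {A,B}:
  {A}: scan cost=40, card=40
  {B}: scan cost=50, card=50
  {AB}: card=1000; try (A,hash)→580, (B,merge)→670, (B,hash)→680, (A,merge)→680, (B,nl_idx)→1280, (A,nl_idx)→1350 …(+2); best=580 via (A,hash)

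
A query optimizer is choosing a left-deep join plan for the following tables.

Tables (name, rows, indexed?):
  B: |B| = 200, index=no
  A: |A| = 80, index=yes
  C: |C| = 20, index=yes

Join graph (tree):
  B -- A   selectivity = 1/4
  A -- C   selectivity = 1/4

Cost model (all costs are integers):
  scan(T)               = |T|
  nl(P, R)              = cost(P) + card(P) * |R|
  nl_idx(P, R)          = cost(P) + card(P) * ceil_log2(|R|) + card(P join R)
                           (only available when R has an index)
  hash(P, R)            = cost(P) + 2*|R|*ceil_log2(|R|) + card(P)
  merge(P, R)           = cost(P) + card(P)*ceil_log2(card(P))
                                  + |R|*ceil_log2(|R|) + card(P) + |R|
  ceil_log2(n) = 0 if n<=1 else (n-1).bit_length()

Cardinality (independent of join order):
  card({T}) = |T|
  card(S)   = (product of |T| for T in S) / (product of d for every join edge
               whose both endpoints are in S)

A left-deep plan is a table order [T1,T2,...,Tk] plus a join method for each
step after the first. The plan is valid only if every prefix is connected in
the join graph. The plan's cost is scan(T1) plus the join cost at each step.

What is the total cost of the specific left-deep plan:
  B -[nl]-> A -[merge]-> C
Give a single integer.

68320

step 1: scan B: cost=200, card=200
step 2: join A via nl
    card(P join A) = 200*80/(4) = 4000
    cost = 200 + 200*80 = 16200
step 3: join C via merge
    card(P join C) = 4000*20/(4) = 20000
    cost = 16200 + 4000*12 + 20*5 + 4000 + 20 = 68320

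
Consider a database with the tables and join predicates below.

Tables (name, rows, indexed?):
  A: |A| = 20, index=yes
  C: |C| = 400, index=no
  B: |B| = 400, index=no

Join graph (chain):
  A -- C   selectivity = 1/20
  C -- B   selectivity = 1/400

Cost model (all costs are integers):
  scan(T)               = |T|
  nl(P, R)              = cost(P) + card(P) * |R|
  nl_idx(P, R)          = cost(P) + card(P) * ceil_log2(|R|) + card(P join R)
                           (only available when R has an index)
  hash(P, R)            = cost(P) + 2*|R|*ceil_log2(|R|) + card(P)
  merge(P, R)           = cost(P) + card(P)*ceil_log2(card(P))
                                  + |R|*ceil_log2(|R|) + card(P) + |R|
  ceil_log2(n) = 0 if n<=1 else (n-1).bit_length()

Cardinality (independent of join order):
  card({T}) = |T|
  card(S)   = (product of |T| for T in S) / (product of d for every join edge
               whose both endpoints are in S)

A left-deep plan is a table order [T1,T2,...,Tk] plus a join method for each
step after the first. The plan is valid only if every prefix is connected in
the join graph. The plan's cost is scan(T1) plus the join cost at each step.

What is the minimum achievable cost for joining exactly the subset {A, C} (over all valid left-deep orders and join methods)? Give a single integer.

1000

Selinger DP over subsets of {A,C}:
  {A}: scan cost=20, card=20
  {C}: scan cost=400, card=400
  {AC}: card=400; try (A,hash)→1000, (A,nl_idx)→2800, (C,merge)→4140, (A,merge)→4520, (C,hash)→7240, (C,nl)→8020 …(+1); best=1000 via (A,hash)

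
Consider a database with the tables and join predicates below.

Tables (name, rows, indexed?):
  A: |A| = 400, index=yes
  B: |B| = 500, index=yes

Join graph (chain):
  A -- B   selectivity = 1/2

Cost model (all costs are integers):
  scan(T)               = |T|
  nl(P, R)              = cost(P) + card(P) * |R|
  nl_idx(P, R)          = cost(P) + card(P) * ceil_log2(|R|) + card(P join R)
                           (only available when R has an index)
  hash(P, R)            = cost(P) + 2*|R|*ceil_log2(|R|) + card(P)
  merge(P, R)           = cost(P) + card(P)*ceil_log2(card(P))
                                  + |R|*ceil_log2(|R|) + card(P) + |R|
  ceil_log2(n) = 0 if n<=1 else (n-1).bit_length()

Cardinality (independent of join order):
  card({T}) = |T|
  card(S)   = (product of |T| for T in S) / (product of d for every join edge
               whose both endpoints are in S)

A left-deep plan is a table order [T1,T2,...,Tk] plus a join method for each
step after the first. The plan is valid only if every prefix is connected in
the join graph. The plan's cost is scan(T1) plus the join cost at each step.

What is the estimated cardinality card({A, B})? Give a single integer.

100000

Tables in S: A(400), B(500)
Edges inside S: A-B(d=2)
numerator = 400 * 500 = 200000
denominator = 2 = 2
card(S) = 200000 / 2 = 100000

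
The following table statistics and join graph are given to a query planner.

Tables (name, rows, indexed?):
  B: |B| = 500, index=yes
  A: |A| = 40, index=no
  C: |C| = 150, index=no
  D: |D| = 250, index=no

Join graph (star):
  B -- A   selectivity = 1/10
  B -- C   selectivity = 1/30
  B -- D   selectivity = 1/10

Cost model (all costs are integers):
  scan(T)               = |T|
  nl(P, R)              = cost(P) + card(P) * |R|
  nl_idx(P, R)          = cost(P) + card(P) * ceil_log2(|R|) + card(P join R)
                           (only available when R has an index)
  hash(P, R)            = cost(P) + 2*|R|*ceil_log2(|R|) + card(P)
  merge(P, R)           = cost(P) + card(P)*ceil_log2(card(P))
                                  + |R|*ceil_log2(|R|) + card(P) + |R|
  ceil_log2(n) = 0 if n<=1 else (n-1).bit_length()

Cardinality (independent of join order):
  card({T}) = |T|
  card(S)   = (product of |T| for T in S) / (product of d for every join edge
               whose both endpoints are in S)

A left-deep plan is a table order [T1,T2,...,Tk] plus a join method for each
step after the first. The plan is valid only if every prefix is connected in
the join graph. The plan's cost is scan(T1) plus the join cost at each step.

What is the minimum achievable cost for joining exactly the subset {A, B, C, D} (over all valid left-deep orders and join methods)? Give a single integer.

Selinger DP over subsets of {A,B,C,D}:
  {B}: scan cost=500, card=500
  {A}: scan cost=40, card=40
  {C}: scan cost=150, card=150
  {D}: scan cost=250, card=250
  {AB}: card=2000; try (A,hash)→1480, (B,nl_idx)→2400, (B,merge)→5320, (A,merge)→5780, (B,hash)→9080, (B,nl)→20040 …(+1); best=1480 via (A,hash)
  {BC}: card=2500; try (C,hash)→3400, (B,nl_idx)→4000, (B,merge)→6500, (C,merge)→6850, (B,hash)→9300, (B,nl)→75150 …(+1); best=3400 via (C,hash)
  {BD}: card=12500; try (D,hash)→5000, (B,merge)→7500, (D,merge)→7750, (B,hash)→9500, (B,nl_idx)→15000, (B,nl)→125250 …(+1); best=5000 via (D,hash)
  {ABC}: card=10000; try (C,hash)→5880, (A,hash)→6380, (C,merge)→26830, (A,merge)→36180, (A,nl)→103400, (C,nl)→301480; best=5880 via (C,hash)
  {ABD}: card=50000; try (D,hash)→7480, (A,hash)→17980, (D,merge)→27730, (A,merge)→192780, (D,nl)→501480, (A,nl)→505000; best=7480 via (D,hash)
  {BCD}: card=62500; try (D,hash)→9900, (C,hash)→19900, (D,merge)→38150, (C,merge)→193850, (D,nl)→628400, (C,nl)→1880000; best=9900 via (D,hash)
  {ABCD}: card=250000; try (D,hash)→19880, (C,hash)→59880, (A,hash)→72880, (D,merge)→158130, (C,merge)→858830, (A,merge)→1072680 …(+3); best=19880 via (D,hash)

19880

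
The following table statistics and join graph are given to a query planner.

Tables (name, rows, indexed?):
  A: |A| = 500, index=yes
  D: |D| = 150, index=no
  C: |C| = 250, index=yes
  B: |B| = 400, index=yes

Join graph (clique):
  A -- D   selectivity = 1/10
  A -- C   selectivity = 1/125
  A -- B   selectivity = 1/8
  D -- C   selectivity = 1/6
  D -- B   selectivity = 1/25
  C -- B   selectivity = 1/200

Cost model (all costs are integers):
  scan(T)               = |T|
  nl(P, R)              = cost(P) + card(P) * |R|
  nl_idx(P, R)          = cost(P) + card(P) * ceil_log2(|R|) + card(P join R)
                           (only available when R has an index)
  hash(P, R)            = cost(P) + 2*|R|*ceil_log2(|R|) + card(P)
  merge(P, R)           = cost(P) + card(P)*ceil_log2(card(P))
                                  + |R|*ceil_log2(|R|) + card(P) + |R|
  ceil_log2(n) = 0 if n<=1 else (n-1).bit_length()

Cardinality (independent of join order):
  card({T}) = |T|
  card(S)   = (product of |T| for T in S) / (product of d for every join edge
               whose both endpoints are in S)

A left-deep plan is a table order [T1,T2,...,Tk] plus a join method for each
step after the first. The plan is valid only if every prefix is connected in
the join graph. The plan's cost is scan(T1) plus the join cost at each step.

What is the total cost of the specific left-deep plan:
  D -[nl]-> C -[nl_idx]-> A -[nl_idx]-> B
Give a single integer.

step 1: scan D: cost=150, card=150
step 2: join C via nl
    card(P join C) = 150*250/(6) = 6250
    cost = 150 + 150*250 = 37650
step 3: join A via nl_idx
    card(P join A) = 6250*500/(10*125) = 2500
    cost = 37650 + 6250*9 + 2500 = 96400
step 4: join B via nl_idx
    card(P join B) = 2500*400/(8*25*200) = 25
    cost = 96400 + 2500*9 + 25 = 118925

118925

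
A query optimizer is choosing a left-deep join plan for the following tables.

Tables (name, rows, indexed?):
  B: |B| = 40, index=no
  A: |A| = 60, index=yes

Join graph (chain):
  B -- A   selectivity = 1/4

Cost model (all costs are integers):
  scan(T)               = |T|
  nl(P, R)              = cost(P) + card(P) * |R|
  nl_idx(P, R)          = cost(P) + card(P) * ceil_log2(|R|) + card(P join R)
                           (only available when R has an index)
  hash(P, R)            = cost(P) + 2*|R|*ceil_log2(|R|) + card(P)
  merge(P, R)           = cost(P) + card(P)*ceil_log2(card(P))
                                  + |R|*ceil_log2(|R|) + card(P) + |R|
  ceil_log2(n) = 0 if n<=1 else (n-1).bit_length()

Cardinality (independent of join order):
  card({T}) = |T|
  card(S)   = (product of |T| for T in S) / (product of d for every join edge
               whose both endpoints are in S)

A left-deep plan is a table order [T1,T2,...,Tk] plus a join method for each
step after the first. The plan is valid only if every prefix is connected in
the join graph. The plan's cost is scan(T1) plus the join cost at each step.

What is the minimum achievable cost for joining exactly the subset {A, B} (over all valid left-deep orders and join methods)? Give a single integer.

Selinger DP over subsets of {A,B}:
  {B}: scan cost=40, card=40
  {A}: scan cost=60, card=60
  {AB}: card=600; try (B,hash)→600, (A,merge)→740, (B,merge)→760, (A,hash)→800, (A,nl_idx)→880, (A,nl)→2440 …(+1); best=600 via (B,hash)

600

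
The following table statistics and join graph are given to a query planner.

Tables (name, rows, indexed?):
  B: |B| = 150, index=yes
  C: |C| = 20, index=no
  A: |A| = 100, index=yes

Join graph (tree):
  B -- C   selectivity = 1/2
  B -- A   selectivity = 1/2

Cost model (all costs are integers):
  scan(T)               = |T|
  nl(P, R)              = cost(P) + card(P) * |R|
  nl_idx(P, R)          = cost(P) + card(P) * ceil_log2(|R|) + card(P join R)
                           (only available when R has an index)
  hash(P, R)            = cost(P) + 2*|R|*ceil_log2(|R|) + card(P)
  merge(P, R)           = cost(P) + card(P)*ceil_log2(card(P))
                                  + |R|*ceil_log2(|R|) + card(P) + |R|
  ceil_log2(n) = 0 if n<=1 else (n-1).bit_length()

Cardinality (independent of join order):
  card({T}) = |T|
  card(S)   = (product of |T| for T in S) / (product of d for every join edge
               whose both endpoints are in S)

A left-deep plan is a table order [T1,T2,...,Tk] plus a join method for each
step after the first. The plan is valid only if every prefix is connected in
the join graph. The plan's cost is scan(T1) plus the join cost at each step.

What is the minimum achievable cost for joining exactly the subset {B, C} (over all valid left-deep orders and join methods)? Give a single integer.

Selinger DP over subsets of {B,C}:
  {B}: scan cost=150, card=150
  {C}: scan cost=20, card=20
  {BC}: card=1500; try (C,hash)→500, (B,merge)→1490, (C,merge)→1620, (B,nl_idx)→1680, (B,hash)→2440, (B,nl)→3020 …(+1); best=500 via (C,hash)

500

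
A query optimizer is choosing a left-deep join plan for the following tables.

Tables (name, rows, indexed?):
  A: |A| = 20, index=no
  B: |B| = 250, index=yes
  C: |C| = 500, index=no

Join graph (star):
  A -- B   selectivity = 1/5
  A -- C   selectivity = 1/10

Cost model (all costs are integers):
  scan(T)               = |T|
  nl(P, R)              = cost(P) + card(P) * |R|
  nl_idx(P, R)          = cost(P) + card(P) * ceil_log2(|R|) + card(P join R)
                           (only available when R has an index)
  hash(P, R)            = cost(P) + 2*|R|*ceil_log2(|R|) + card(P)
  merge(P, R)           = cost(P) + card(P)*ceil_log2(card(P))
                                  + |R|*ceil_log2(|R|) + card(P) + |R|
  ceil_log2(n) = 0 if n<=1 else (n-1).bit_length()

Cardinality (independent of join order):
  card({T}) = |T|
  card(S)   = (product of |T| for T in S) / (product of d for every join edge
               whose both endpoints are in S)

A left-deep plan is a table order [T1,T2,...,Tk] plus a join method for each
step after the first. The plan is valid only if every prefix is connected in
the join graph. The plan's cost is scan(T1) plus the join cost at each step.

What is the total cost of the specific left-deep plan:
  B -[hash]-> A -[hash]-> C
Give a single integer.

step 1: scan B: cost=250, card=250
step 2: join A via hash
    card(P join A) = 250*20/(5) = 1000
    cost = 250 + 2*20*5 + 250 = 700
step 3: join C via hash
    card(P join C) = 1000*500/(10) = 50000
    cost = 700 + 2*500*9 + 1000 = 10700

10700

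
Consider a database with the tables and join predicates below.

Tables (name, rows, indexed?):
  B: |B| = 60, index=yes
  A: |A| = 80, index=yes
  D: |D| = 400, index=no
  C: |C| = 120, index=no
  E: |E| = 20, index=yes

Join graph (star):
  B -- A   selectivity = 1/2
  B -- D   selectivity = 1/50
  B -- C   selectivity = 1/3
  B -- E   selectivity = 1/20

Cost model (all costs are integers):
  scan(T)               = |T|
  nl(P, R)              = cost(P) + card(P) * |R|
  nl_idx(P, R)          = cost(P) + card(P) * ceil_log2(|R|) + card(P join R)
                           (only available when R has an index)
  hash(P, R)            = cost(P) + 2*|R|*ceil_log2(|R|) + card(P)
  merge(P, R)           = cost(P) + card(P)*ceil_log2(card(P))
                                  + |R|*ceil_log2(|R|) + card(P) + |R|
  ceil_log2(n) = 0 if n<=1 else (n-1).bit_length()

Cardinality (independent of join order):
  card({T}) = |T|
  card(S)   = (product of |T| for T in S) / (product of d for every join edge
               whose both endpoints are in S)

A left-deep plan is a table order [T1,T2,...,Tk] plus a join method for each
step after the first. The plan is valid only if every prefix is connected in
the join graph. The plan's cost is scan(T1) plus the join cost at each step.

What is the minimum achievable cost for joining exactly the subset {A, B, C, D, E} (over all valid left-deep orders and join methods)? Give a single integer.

24680

Selinger DP over subsets of {A,B,C,D,E}:
  {B}: scan cost=60, card=60
  {A}: scan cost=80, card=80
  {D}: scan cost=400, card=400
  {C}: scan cost=120, card=120
  {E}: scan cost=20, card=20
  {AB}: card=2400; try (B,hash)→880, (A,merge)→1120, (B,merge)→1140, (A,hash)→1240, (A,nl_idx)→2880, (B,nl_idx)→2960 …(+2); best=880 via (B,hash)
  {BD}: card=480; try (B,hash)→1520, (B,nl_idx)→3280, (D,merge)→4480, (B,merge)→4820, (D,hash)→7320, (D,nl)→24060 …(+1); best=1520 via (B,hash)
  {BC}: card=2400; try (B,hash)→960, (C,merge)→1440, (B,merge)→1500, (C,hash)→1800, (B,nl_idx)→3240, (C,nl)→7260 …(+1); best=960 via (B,hash)
  {BE}: card=60; try (B,nl_idx)→200, (E,hash)→320, (E,nl_idx)→420, (B,merge)→560, (E,merge)→600, (B,hash)→760 …(+2); best=200 via (B,nl_idx)
  {ABD}: card=19200; try (A,hash)→3120, (A,merge)→6960, (D,hash)→10480, (A,nl_idx)→24080, (D,merge)→36080, (A,nl)→39920 …(+1); best=3120 via (A,hash)
  {ABC}: card=96000; try (A,hash)→4480, (C,hash)→4960, (A,merge)→32800, (C,merge)→33040, (A,nl_idx)→113760, (A,nl)→192960 …(+1); best=4480 via (A,hash)
  {ABE}: card=2400; try (A,merge)→1260, (A,hash)→1380, (A,nl_idx)→3020, (E,hash)→3480, (A,nl)→5000, (E,nl_idx)→15280 …(+2); best=1260 via (A,merge)
  {BCD}: card=19200; try (C,hash)→3680, (C,merge)→7280, (D,hash)→10560, (D,merge)→36160, (C,nl)→59120, (D,nl)→960960; best=3680 via (C,hash)
  {BDE}: card=480; try (E,hash)→2200, (E,nl_idx)→4400, (D,merge)→4620, (E,merge)→6440, (D,hash)→7460, (E,nl)→11120 …(+1); best=2200 via (E,hash)
  {BCE}: card=2400; try (C,merge)→1580, (C,hash)→1940, (E,hash)→3560, (C,nl)→7400, (E,nl_idx)→15360, (E,merge)→32280 …(+1); best=1580 via (C,merge)
  {ABCD}: card=768000; try (C,hash)→24000, (A,hash)→24000, (D,hash)→107680, (C,merge)→311280, (A,merge)→311520, (A,nl_idx)→906080 …(+4); best=24000 via (C,hash)
  {ABDE}: card=19200; try (A,hash)→3800, (A,merge)→7640, (D,hash)→10860, (E,hash)→22520, (A,nl_idx)→24760, (D,merge)→36460 …(+5); best=3800 via (A,hash)
  {ABCE}: card=96000; try (A,hash)→5100, (C,hash)→5340, (C,merge)→33420, (A,merge)→33420, (E,hash)→100680, (A,nl_idx)→114380 …(+5); best=5100 via (A,hash)
  {BCDE}: card=19200; try (C,hash)→4360, (C,merge)→7960, (D,hash)→11180, (E,hash)→23080, (D,merge)→36780, (C,nl)→59800 …(+4); best=4360 via (C,hash)
  {ABCDE}: card=768000; try (C,hash)→24680, (A,hash)→24680, (D,hash)→108300, (C,merge)→311960, (A,merge)→312200, (E,hash)→792200 …(+8); best=24680 via (C,hash)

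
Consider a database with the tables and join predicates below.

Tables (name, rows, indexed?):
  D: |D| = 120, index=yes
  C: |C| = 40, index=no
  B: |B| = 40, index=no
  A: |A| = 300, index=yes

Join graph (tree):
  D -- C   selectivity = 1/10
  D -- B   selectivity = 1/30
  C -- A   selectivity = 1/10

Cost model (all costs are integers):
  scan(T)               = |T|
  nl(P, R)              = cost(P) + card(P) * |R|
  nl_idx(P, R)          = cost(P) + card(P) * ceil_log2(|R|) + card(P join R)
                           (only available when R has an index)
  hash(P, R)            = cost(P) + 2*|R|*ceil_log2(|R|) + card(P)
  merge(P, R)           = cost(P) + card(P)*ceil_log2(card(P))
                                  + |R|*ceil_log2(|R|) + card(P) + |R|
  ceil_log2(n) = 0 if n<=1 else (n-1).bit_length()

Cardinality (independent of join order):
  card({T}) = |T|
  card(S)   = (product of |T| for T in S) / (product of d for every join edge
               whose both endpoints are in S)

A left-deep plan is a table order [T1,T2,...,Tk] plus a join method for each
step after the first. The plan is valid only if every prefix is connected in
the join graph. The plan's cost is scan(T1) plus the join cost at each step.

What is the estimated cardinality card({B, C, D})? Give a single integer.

Tables in S: B(40), C(40), D(120)
Edges inside S: D-C(d=10), D-B(d=30)
numerator = 40 * 40 * 120 = 192000
denominator = 10 * 30 = 300
card(S) = 192000 / 300 = 640

640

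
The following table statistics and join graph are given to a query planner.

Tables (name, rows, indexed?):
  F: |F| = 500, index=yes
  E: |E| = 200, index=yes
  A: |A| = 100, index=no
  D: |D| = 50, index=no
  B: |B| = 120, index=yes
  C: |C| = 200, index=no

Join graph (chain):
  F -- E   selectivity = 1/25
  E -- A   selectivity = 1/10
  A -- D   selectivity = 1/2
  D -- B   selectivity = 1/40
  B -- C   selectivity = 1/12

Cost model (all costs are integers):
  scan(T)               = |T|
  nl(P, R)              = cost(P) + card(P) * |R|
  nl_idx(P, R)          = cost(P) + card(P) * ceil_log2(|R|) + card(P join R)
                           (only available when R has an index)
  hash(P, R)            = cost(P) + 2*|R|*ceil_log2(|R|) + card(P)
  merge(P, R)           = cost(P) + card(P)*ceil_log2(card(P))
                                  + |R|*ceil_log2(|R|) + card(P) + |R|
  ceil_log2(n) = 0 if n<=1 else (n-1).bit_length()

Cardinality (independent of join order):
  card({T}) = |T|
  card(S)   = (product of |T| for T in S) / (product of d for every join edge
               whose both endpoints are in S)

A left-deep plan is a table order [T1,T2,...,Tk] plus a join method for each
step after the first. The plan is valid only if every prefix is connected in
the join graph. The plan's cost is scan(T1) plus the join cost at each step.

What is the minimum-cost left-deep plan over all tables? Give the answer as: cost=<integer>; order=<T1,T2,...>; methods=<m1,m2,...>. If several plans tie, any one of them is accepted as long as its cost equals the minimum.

cost=2644800; order=D,B,C,A,E,F; methods=nl_idx,merge,hash,hash,hash

Selinger DP (subsets sized 1..n):
  {F}: scan cost=500, card=500
  {E}: scan cost=200, card=200
  {A}: scan cost=100, card=100
  {D}: scan cost=50, card=50
  {B}: scan cost=120, card=120
  {C}: scan cost=200, card=200
  {EF}: card=4000; try (E,hash)→4200, (F,nl_idx)→6000, (F,merge)→7000, (E,merge)→7300, (E,nl_idx)→8500, (F,hash)→9400 …(+2); best=4200 via (E,hash)
  {AE}: card=2000; try (A,hash)→1800, (E,merge)→2700, (A,merge)→2800, (E,nl_idx)→2900, (E,hash)→3400, (E,nl)→20100 …(+1); best=1800 via (A,hash)
  {AD}: card=2500; try (D,hash)→800, (A,merge)→1200, (D,merge)→1250, (A,hash)→1500, (A,nl)→5050, (D,nl)→5100; best=800 via (D,hash)
  {BD}: card=150; try (B,nl_idx)→550, (D,hash)→840, (B,merge)→1360, (D,merge)→1430, (B,hash)→1780, (B,nl)→6050 …(+1); best=550 via (B,nl_idx)
  {BC}: card=2000; try (B,hash)→2080, (C,merge)→2880, (B,merge)→2960, (C,hash)→3440, (B,nl_idx)→3600, (C,nl)→24120 …(+1); best=2080 via (B,hash)
  {AEF}: card=40000; try (A,hash)→9600, (F,hash)→12800, (F,merge)→30800, (A,merge)→57000, (F,nl_idx)→59800, (A,nl)→404200 …(+1); best=9600 via (A,hash)
  {ADE}: card=50000; try (D,hash)→4400, (E,hash)→6500, (D,merge)→26150, (E,merge)→35100, (E,nl_idx)→70800, (D,nl)→101800 …(+1); best=4400 via (D,hash)
  {ABD}: card=7500; try (A,hash)→2100, (A,merge)→2700, (B,hash)→4980, (A,nl)→15550, (B,nl_idx)→25800, (B,merge)→34260 …(+1); best=2100 via (A,hash)
  {BCD}: card=2500; try (C,merge)→3700, (C,hash)→3900, (D,hash)→4680, (D,merge)→26430, (C,nl)→30550, (D,nl)→102080; best=3700 via (C,merge)
  {ADEF}: card=1000000; try (D,hash)→50200, (F,hash)→63400, (D,merge)→689950, (F,merge)→859400, (F,nl_idx)→1454400, (D,nl)→2009600 …(+1); best=50200 via (D,hash)
  {ABDE}: card=150000; try (E,hash)→12800, (B,hash)→56080, (E,merge)→108900, (E,nl_idx)→212100, (B,nl_idx)→504400, (B,merge)→855360 …(+2); best=12800 via (E,hash)
  {ABCD}: card=125000; try (A,hash)→7600, (C,hash)→12800, (A,merge)→37000, (C,merge)→108900, (A,nl)→253700, (C,nl)→1502100; best=7600 via (A,hash)
  {ABDEF}: card=3000000; try (F,hash)→171800, (B,hash)→1051880, (F,merge)→2867800, (F,nl_idx)→4362800, (B,nl_idx)→10050200, (B,merge)→21051160 …(+2); best=171800 via (F,hash)
  {ABCDE}: card=2500000; try (E,hash)→135800, (C,hash)→166000, (E,merge)→2259400, (C,merge)→2864600, (E,nl_idx)→3507600, (E,nl)→25007600 …(+1); best=135800 via (E,hash)
  {ABCDEF}: card=50000000; try (F,hash)→2644800, (C,hash)→3175000, (F,merge)→57640800, (C,merge)→69173600, (F,nl_idx)→72635800, (C,nl)→600171800 …(+1); best=2644800 via (F,hash)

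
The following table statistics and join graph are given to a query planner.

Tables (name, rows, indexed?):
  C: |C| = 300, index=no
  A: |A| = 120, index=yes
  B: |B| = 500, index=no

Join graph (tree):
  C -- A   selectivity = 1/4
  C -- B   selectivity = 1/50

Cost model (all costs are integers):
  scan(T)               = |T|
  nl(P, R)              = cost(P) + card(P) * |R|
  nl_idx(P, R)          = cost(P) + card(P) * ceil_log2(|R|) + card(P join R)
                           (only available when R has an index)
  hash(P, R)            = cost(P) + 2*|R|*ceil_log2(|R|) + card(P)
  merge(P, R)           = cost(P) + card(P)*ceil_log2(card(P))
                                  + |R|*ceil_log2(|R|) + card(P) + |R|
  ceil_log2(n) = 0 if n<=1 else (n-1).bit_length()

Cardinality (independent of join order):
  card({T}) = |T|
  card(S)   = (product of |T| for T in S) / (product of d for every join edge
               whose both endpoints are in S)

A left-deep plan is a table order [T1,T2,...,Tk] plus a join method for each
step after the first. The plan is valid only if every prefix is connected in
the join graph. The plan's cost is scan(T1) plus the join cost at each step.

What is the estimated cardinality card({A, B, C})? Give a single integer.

Tables in S: A(120), B(500), C(300)
Edges inside S: C-A(d=4), C-B(d=50)
numerator = 120 * 500 * 300 = 18000000
denominator = 4 * 50 = 200
card(S) = 18000000 / 200 = 90000

90000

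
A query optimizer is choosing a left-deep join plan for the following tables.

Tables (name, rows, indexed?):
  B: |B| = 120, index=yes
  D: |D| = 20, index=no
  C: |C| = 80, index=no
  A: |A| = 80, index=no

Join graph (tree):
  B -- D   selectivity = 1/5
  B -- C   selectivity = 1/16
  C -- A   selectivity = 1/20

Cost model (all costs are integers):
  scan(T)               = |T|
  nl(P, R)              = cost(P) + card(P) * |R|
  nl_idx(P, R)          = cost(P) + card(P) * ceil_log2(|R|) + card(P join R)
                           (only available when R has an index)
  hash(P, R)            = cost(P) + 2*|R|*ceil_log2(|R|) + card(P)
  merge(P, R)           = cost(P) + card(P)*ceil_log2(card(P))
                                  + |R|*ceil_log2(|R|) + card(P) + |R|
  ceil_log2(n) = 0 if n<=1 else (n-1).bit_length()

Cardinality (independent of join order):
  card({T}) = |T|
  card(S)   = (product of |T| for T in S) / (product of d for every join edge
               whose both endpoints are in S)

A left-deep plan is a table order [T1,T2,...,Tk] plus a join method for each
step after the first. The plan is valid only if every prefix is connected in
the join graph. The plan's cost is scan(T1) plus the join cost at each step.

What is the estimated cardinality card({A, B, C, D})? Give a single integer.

9600

Tables in S: A(80), B(120), C(80), D(20)
Edges inside S: B-D(d=5), B-C(d=16), C-A(d=20)
numerator = 80 * 120 * 80 * 20 = 15360000
denominator = 5 * 16 * 20 = 1600
card(S) = 15360000 / 1600 = 9600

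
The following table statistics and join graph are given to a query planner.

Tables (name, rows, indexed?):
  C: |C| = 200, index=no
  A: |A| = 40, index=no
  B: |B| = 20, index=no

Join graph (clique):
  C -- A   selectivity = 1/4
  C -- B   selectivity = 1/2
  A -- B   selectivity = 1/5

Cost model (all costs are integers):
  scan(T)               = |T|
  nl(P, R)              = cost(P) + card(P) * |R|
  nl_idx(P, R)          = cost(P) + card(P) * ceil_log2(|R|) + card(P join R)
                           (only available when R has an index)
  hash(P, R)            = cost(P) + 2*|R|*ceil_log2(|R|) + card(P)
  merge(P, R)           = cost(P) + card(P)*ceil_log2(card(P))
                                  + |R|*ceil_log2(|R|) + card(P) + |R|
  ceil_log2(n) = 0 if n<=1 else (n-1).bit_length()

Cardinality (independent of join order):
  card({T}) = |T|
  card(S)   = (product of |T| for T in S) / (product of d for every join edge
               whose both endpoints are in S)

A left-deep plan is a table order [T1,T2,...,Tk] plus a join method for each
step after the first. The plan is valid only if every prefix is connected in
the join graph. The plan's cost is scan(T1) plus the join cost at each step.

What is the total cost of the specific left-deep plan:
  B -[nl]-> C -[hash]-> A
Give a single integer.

step 1: scan B: cost=20, card=20
step 2: join C via nl
    card(P join C) = 20*200/(2) = 2000
    cost = 20 + 20*200 = 4020
step 3: join A via hash
    card(P join A) = 2000*40/(4*5) = 4000
    cost = 4020 + 2*40*6 + 2000 = 6500

6500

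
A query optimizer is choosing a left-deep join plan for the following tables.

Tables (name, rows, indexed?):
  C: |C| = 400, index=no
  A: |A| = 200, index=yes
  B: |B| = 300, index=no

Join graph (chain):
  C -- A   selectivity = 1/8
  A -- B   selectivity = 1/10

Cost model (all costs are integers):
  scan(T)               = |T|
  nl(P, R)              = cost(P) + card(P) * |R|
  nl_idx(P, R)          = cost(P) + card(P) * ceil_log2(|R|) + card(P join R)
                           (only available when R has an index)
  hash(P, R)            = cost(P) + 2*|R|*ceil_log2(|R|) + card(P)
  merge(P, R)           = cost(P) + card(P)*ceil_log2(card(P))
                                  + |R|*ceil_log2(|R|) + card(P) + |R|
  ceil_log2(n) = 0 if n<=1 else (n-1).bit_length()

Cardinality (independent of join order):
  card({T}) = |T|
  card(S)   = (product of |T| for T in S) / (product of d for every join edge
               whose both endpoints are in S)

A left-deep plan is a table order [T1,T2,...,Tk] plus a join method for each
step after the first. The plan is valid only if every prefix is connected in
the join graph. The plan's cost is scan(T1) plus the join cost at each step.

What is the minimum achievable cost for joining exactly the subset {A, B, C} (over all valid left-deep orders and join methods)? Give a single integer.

17000

Selinger DP over subsets of {A,B,C}:
  {C}: scan cost=400, card=400
  {A}: scan cost=200, card=200
  {B}: scan cost=300, card=300
  {AC}: card=10000; try (A,hash)→4000, (C,merge)→6000, (A,merge)→6200, (C,hash)→7600, (A,nl_idx)→13600, (C,nl)→80200 …(+1); best=4000 via (A,hash)
  {AB}: card=6000; try (A,hash)→3800, (B,merge)→5000, (A,merge)→5100, (B,hash)→5800, (A,nl_idx)→8700, (B,nl)→60200 …(+1); best=3800 via (A,hash)
  {ABC}: card=300000; try (C,hash)→17000, (B,hash)→19400, (C,merge)→91800, (B,merge)→157000, (C,nl)→2403800, (B,nl)→3004000; best=17000 via (C,hash)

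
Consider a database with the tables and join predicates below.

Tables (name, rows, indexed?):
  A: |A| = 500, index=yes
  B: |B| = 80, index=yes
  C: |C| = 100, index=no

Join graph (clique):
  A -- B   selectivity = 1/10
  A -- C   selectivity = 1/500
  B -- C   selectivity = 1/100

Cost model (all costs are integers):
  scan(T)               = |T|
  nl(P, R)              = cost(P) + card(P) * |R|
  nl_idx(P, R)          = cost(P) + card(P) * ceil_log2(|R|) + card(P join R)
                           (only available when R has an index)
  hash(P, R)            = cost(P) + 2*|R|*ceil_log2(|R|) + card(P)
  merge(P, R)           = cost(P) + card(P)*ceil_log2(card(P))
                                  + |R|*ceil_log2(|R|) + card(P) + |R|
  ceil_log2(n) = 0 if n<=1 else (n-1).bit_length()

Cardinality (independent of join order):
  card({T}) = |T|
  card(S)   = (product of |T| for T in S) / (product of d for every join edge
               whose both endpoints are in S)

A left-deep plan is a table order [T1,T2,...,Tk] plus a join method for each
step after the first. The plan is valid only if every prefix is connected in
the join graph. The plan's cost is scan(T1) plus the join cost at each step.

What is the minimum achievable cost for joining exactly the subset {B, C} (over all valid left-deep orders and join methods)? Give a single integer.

Selinger DP over subsets of {B,C}:
  {B}: scan cost=80, card=80
  {C}: scan cost=100, card=100
  {BC}: card=80; try (B,nl_idx)→880, (B,hash)→1320, (C,merge)→1520, (B,merge)→1540, (C,hash)→1560, (C,nl)→8080 …(+1); best=880 via (B,nl_idx)

880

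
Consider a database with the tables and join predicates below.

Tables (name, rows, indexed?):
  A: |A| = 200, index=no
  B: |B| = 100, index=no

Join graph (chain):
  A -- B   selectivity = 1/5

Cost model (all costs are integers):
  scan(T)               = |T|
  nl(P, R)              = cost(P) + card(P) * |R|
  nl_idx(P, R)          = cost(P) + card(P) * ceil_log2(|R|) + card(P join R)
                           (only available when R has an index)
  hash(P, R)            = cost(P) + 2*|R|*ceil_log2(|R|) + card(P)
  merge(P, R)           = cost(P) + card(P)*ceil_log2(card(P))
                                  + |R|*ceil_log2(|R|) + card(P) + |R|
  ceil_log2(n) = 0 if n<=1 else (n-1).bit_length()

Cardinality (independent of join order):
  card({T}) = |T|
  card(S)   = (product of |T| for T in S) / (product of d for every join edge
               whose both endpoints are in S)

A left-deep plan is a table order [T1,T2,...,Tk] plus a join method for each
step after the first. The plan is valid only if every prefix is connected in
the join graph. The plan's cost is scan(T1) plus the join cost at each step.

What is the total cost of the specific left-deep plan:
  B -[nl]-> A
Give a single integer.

step 1: scan B: cost=100, card=100
step 2: join A via nl
    card(P join A) = 100*200/(5) = 4000
    cost = 100 + 100*200 = 20100

20100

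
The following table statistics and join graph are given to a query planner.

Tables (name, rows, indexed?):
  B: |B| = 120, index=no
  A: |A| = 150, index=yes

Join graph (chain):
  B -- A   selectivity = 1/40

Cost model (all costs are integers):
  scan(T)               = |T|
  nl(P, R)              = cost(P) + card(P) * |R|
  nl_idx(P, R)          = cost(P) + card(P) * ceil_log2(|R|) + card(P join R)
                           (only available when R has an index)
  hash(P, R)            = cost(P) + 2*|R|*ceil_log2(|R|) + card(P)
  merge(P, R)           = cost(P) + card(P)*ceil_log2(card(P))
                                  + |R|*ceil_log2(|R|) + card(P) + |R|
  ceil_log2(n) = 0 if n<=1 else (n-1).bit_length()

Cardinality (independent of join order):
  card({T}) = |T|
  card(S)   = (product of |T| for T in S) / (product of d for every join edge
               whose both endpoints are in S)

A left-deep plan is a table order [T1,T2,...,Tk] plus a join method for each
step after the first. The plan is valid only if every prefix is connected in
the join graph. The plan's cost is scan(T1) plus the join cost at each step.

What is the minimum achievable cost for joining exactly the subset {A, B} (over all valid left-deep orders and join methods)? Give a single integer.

1530

Selinger DP over subsets of {A,B}:
  {B}: scan cost=120, card=120
  {A}: scan cost=150, card=150
  {AB}: card=450; try (A,nl_idx)→1530, (B,hash)→1980, (A,merge)→2430, (B,merge)→2460, (A,hash)→2640, (A,nl)→18120 …(+1); best=1530 via (A,nl_idx)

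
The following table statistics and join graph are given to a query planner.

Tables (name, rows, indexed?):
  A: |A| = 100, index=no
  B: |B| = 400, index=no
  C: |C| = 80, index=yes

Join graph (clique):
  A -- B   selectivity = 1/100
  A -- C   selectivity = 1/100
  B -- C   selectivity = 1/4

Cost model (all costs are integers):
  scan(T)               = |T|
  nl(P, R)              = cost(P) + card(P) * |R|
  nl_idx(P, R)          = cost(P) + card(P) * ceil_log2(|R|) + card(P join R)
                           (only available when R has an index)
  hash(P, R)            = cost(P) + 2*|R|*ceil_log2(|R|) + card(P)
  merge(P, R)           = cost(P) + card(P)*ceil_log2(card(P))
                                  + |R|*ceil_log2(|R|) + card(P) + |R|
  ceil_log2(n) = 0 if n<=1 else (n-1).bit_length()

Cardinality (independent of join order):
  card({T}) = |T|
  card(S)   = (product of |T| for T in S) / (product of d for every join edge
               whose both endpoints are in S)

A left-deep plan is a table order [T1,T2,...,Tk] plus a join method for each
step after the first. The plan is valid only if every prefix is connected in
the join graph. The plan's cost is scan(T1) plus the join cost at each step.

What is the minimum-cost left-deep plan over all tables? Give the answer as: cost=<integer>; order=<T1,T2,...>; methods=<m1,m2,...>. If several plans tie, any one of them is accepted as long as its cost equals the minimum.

Selinger DP (subsets sized 1..n):
  {A}: scan cost=100, card=100
  {B}: scan cost=400, card=400
  {C}: scan cost=80, card=80
  {AB}: card=400; try (A,hash)→2200, (B,merge)→4900, (A,merge)→5200, (B,hash)→7400, (B,nl)→40100, (A,nl)→40400; best=2200 via (A,hash)
  {AC}: card=80; try (C,nl_idx)→880, (C,hash)→1320, (A,merge)→1520, (C,merge)→1540, (A,hash)→1560, (A,nl)→8080 …(+1); best=880 via (C,nl_idx)
  {BC}: card=8000; try (C,hash)→1920, (B,merge)→4720, (C,merge)→5040, (B,hash)→7360, (C,nl_idx)→11200, (B,nl)→32080 …(+1); best=1920 via (C,hash)
  {ABC}: card=80; try (C,hash)→3720, (C,nl_idx)→5080, (B,merge)→5520, (C,merge)→6840, (B,hash)→8160, (A,hash)→11320 …(+4); best=3720 via (C,hash)

cost=3720; order=B,A,C; methods=hash,hash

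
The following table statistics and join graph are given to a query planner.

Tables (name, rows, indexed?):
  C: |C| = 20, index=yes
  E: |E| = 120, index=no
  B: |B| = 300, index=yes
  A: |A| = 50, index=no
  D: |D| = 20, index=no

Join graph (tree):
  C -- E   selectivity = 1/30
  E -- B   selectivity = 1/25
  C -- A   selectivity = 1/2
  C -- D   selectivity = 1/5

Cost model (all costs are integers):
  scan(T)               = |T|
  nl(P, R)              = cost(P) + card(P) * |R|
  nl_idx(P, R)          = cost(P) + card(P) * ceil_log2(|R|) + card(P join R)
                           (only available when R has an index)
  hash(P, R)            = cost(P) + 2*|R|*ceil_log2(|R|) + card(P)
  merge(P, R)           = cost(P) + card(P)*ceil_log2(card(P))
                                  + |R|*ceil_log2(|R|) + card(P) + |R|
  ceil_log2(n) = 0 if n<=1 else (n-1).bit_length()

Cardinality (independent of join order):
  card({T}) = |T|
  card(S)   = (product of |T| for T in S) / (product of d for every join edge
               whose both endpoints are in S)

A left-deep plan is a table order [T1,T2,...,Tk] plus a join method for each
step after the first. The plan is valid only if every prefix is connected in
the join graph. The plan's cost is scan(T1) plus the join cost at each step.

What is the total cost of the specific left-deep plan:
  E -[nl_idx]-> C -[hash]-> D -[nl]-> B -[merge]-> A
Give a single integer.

147350

step 1: scan E: cost=120, card=120
step 2: join C via nl_idx
    card(P join C) = 120*20/(30) = 80
    cost = 120 + 120*5 + 80 = 800
step 3: join D via hash
    card(P join D) = 80*20/(5) = 320
    cost = 800 + 2*20*5 + 80 = 1080
step 4: join B via nl
    card(P join B) = 320*300/(25) = 3840
    cost = 1080 + 320*300 = 97080
step 5: join A via merge
    card(P join A) = 3840*50/(2) = 96000
    cost = 97080 + 3840*12 + 50*6 + 3840 + 50 = 147350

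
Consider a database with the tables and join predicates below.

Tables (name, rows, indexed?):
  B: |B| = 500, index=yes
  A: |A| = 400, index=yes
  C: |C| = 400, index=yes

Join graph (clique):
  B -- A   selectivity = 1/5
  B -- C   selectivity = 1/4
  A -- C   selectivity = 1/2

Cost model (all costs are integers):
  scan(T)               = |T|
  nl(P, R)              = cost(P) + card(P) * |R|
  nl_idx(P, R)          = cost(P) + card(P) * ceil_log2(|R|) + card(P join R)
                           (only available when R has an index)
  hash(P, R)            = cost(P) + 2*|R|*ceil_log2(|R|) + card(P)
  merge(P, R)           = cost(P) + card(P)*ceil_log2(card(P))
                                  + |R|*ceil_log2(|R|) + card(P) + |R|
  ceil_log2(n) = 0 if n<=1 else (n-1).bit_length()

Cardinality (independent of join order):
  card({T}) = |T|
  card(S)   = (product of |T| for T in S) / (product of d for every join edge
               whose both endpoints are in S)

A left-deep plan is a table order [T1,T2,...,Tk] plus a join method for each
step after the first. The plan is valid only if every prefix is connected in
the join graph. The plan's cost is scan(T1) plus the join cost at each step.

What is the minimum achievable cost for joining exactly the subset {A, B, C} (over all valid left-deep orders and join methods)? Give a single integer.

55400

Selinger DP over subsets of {A,B,C}:
  {B}: scan cost=500, card=500
  {A}: scan cost=400, card=400
  {C}: scan cost=400, card=400
  {AB}: card=40000; try (A,hash)→8200, (B,merge)→9400, (A,merge)→9500, (B,hash)→9800, (B,nl_idx)→44000, (A,nl_idx)→45000 …(+2); best=8200 via (A,hash)
  {BC}: card=50000; try (C,hash)→8200, (B,merge)→9400, (C,merge)→9500, (B,hash)→9800, (B,nl_idx)→54000, (C,nl_idx)→55000 …(+2); best=8200 via (C,hash)
  {AC}: card=80000; try (C,hash)→8000, (A,hash)→8000, (C,merge)→8400, (A,merge)→8400, (C,nl_idx)→84000, (A,nl_idx)→84000 …(+2); best=8000 via (C,hash)
  {ABC}: card=2000000; try (C,hash)→55400, (A,hash)→65400, (B,hash)→97000, (C,merge)→692200, (A,merge)→862200, (B,merge)→1453000 …(+6); best=55400 via (C,hash)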